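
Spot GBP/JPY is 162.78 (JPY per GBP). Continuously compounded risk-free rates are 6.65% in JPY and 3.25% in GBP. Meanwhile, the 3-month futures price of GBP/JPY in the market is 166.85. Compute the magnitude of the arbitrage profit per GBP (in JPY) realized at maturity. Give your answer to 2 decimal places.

2.68 per GBP (in JPY)

Fair futures: F* = S·e^(carry·T), with carry = (r_JPY − r_GBP) = 0.0665 − 0.0325 = 0.0340
F* = 162.78 · e^(0.0340 × 3/12) = 162.78 · e^0.008500 = 162.78 × 1.008536 = 164.1695
Market 166.85 > fair 164.1695: forward overpriced → cash-and-carry (buy spot, short the forward).
At maturity, profit = |F_mkt − F*| = |166.85 − 164.1695| = 2.68 per GBP (in JPY)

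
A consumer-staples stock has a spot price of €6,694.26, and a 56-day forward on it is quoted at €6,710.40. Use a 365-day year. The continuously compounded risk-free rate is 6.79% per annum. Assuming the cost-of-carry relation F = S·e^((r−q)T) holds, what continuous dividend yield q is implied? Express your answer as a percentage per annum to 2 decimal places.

From F = S·e^((r−q)T): (r − q) = ln(F/S)/T
ln(6710.40/6694.26) = ln(1.002411) = 0.002408
(r − q) = 0.002408 / (56/365) = 0.015695
q = r − ln(F/S)/T = 0.0679 − 0.015695 = 0.052205
q = 5.22%

5.22%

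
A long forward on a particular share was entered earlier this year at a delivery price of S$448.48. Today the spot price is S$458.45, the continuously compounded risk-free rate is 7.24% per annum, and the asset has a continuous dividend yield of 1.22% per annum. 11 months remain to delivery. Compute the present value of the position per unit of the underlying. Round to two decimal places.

S$33.67

Current fair forward for the remaining 11 months: F = S·e^((r − q)·T), (r − q) = 0.0724 − 0.0122 = 0.0602
F = 458.45 · e^(0.0602 × 11/12) = 458.45 × 1.056734 = 484.4597
Value of long forward = (F − K)·e^(−rT) = (484.4597 − 448.48) · e^(−0.0724·11/12)
= 35.9797 × 0.935788 = 33.67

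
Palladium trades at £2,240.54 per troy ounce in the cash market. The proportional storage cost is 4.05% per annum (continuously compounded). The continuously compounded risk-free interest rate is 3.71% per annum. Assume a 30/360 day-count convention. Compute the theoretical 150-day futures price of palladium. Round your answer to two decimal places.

Net carry = r + u − y = 0.0371 + 0.0405 − 0.0000 = 0.0776
F = S·e^((r+u−y)T) = 2240.54 · e^(0.0776 × 150/360) = 2240.54 · e^0.03233333
= 2240.54 × 1.03286173 = £2,314.17 per troy ounce

£2,314.17 per troy ounce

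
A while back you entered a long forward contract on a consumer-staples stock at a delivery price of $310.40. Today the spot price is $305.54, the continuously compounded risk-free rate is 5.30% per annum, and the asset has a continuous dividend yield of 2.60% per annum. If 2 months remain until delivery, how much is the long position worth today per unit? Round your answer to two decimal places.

Current fair forward for the remaining 2 months: F = S·e^((r − q)·T), (r − q) = 0.0530 − 0.0260 = 0.0270
F = 305.54 · e^(0.0270 × 2/12) = 305.54 × 1.004510 = 306.9180
Value of long forward = (F − K)·e^(−rT) = (306.9180 − 310.40) · e^(−0.0530·2/12)
= -3.4820 × 0.991206 = -3.45

-$3.45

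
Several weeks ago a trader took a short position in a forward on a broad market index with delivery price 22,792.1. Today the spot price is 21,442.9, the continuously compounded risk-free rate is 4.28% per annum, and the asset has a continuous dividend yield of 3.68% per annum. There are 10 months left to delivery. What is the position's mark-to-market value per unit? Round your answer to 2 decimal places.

Current fair forward for the remaining 10 months: F = S·e^((r − q)·T), (r − q) = 0.0428 − 0.0368 = 0.0060
F = 21442.9 · e^(0.0060 × 10/12) = 21442.9 × 1.00501252 = 21550.3830
Value of long forward = (F − K)·e^(−rT) = (21550.3830 − 22792.1) · e^(−0.0428·10/12)
= -1241.7170 × 0.96496189 = -1198.21
Short position value = −(long value) = 1198.21

1198.21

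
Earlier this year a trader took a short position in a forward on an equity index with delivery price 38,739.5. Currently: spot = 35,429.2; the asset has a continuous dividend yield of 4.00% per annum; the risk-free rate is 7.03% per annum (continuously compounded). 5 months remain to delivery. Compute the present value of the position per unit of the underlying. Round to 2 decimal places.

Current fair forward for the remaining 5 months: F = S·e^((r − q)·T), (r − q) = 0.0703 − 0.0400 = 0.0303
F = 35429.2 · e^(0.0303 × 5/12) = 35429.2 × 1.01270503 = 35879.3290
Value of long forward = (F − K)·e^(−rT) = (35879.3290 − 38739.5) · e^(−0.0703·5/12)
= -2860.1710 × 0.97113318 = -2777.61
Short position value = −(long value) = 2777.61

2777.61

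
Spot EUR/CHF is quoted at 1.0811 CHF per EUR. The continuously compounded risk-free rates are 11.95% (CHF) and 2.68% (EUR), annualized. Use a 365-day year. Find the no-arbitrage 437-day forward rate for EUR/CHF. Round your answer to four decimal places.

F = S·e^((r_CHF − r_EUR)T) = 1.0811 · e^((0.1195 − 0.0268) × 437/365)
= 1.0811 · e^0.110986 = 1.0811 × 1.117379
F = 1.2080 CHF per EUR

1.2080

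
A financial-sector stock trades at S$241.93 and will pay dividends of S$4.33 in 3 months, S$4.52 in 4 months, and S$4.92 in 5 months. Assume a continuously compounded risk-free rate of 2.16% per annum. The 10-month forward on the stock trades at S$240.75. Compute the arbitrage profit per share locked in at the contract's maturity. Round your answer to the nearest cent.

PV(dividends) I = 4.33·e^(−0.0216·3/12) + 4.52·e^(−0.0216·4/12) + 4.92·e^(−0.0216·5/12) = 13.6702
Fair forward F* = (S − I)·e^(rT) = (241.93 − 13.6702)·e^0.018000 = 228.2598 × 1.018163 = 232.4057
Market S$240.75 > fair 232.4057: forward overpriced → cash-and-carry (borrow at r, buy the stock and collect the dividends, short the forward).
Profit at T = |F_mkt − F*| = |240.75 − 232.4057| = S$8.34 per share

S$8.34 per share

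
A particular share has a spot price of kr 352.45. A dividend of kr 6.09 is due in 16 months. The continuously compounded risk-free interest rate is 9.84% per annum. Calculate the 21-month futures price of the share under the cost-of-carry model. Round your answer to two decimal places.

kr 412.34

PV(dividends) I = 6.09·e^(−0.0984·16/12)
I = 5.3412
F = (S − I)·e^(rT) = (352.45 − 5.3412) · e^(0.0984·21/12)
= 347.1088 · e^0.172200 = 347.1088 × 1.187915 = kr 412.34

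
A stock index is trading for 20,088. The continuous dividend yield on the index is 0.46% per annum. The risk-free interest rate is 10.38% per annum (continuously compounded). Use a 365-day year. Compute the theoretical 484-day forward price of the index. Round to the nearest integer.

F = S·e^((r − q)T) = 20088 · e^((0.1038 − 0.0046) × 484/365)
= 20088 · e^0.131542 = 20088 × 1.140586
F = 22,912

22,912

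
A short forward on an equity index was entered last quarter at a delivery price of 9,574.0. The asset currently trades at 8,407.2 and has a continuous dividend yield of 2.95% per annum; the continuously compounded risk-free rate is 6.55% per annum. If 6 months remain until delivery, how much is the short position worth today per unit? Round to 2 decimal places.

Current fair forward for the remaining 6 months: F = S·e^((r − q)·T), (r − q) = 0.0655 − 0.0295 = 0.0360
F = 8407.2 · e^(0.0360 × 6/12) = 8407.2 × 1.01816298 = 8559.8998
Value of long forward = (F − K)·e^(−rT) = (8559.8998 − 9574.0) · e^(−0.0655·6/12)
= -1014.1002 × 0.96778047 = -981.43
Short position value = −(long value) = 981.43

981.43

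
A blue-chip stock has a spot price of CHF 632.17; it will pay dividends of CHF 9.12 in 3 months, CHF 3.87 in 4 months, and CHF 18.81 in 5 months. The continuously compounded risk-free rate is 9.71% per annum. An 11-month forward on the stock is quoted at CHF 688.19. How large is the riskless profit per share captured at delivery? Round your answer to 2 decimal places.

PV(dividends) I = 9.12·e^(−0.0971·3/12) + 3.87·e^(−0.0971·4/12) + 18.81·e^(−0.0971·5/12) = 30.7122
Fair forward F* = (S − I)·e^(rT) = (632.17 − 30.7122)·e^0.089008 = 601.4578 × 1.093089 = 657.4469
Market CHF 688.19 > fair 657.4469: forward overpriced → cash-and-carry (borrow at r, buy the stock and collect the dividends, short the forward).
Profit at T = |F_mkt − F*| = |688.19 − 657.4469| = CHF 30.74 per share

CHF 30.74 per share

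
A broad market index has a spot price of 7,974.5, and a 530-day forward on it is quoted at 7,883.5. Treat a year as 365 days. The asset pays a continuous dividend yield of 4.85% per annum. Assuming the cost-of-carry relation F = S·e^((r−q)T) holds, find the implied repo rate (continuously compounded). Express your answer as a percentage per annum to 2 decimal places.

From F = S·e^((r−q)T): (r − q) = ln(F/S)/T
ln(7883.5/7974.5) = ln(0.988589) = -0.011477
(r − q) = -0.011477 / (530/365) = -0.007904
r = ln(F/S)/T + q = -0.007904 + 0.0485 = 0.040596
r = 4.06%

4.06%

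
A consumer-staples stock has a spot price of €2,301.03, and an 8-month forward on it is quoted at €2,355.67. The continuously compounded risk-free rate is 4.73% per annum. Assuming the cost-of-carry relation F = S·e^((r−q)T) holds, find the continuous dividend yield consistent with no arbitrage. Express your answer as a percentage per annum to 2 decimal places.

1.21%

From F = S·e^((r−q)T): (r − q) = ln(F/S)/T
ln(2355.67/2301.03) = ln(1.023746) = 0.023468
(r − q) = 0.023468 / (8/12) = 0.035202
q = r − ln(F/S)/T = 0.0473 − 0.035202 = 0.012098
q = 1.21%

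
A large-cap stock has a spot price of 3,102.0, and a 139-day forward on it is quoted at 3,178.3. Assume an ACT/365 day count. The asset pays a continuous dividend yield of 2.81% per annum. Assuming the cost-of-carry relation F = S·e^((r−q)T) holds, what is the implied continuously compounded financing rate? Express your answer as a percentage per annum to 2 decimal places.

9.19%

From F = S·e^((r−q)T): (r − q) = ln(F/S)/T
ln(3178.3/3102.0) = ln(1.024597) = 0.024299
(r − q) = 0.024299 / (139/365) = 0.063807
r = ln(F/S)/T + q = 0.063807 + 0.0281 = 0.091907
r = 9.19%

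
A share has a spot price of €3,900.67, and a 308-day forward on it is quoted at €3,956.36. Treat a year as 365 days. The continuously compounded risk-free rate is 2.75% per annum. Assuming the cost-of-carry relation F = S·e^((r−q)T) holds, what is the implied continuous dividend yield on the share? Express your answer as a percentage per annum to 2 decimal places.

1.07%

From F = S·e^((r−q)T): (r − q) = ln(F/S)/T
ln(3956.36/3900.67) = ln(1.014277) = 0.014176
(r − q) = 0.014176 / (308/365) = 0.016799
q = r − ln(F/S)/T = 0.0275 − 0.016799 = 0.010701
q = 1.07%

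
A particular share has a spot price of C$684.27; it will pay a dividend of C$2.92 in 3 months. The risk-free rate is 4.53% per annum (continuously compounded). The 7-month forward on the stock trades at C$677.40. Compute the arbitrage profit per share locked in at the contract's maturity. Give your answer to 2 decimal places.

C$22.23 per share

PV(dividends) I = 2.92·e^(−0.0453·3/12) = 2.8871
Fair forward F* = (S − I)·e^(rT) = (684.27 − 2.8871)·e^0.026425 = 681.3829 × 1.026777 = 699.6283
Market C$677.40 < fair 699.6283: forward underpriced → reverse cash-and-carry (short the stock, invest proceeds at r, pay the dividends, go long the forward).
Profit at T = |F_mkt − F*| = |677.40 − 699.6283| = C$22.23 per share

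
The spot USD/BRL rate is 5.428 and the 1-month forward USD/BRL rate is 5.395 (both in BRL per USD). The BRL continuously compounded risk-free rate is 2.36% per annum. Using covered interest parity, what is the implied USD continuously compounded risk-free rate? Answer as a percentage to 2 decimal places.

9.68%

F = S·e^((r_BRL − r_USD)T) ⇒ r_USD = r_BRL − ln(F/S)/T
ln(5.395/5.428) = -0.006098; /(1/12) = -0.073176
r_USD = 0.0236 + 0.073176 = 0.096776
r_USD = 9.68%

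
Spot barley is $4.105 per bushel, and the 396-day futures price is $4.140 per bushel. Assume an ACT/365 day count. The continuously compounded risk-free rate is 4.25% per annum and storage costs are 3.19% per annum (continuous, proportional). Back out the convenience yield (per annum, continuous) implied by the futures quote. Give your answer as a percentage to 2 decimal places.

F = S·e^((r+u−y)T) ⇒ (r+u−y) = ln(F/S)/T
ln(4.140/4.105) = 0.008490; /T ⇒ 0.007825
y = r + u − ln(F/S)/T = 0.0425 + 0.0319 − 0.007825 = 0.066575
y = 6.66%

6.66%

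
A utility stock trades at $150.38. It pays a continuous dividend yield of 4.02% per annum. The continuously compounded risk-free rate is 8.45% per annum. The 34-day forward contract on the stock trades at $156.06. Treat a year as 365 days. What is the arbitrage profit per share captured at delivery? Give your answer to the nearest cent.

$5.06 per share

Fair forward: F* = S·e^(carry·T), with carry = (r − q) = 0.0845 − 0.0402 = 0.0443
F* = 150.38 · e^(0.0443 × 34/365) = 150.38 · e^0.004127 = 150.38 × 1.004136 = $151.0020
Market $156.06 > fair $151.0020: forward overpriced → cash-and-carry (buy spot, short the forward).
At maturity, profit = |F_mkt − F*| = |156.06 − 151.0020| = $5.06 per share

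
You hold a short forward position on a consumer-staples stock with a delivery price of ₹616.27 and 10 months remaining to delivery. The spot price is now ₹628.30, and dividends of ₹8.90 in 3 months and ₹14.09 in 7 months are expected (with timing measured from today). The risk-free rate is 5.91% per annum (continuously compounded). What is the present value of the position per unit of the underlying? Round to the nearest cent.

PV(remaining dividends) I = 8.90·e^(−0.0591·3/12) + 14.09·e^(−0.0591·7/12) = 22.3820
Current forward F = (S − I)·e^(rT) = (628.30 − 22.3820)·e^(0.0591·10/12) = 605.9180 × 1.050483 = 636.5066
Value (long) = (F − K)·e^(−rT) = (636.5066 − 616.27) × 0.951943 = 19.2641
Short position value = −(long value) = -₹19.26

-₹19.26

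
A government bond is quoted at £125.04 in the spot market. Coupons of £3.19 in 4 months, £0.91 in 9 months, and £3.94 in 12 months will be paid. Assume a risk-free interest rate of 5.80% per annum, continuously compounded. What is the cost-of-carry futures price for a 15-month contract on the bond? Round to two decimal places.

£126.14

PV(coupons) I = 3.19·e^(−0.0580·4/12) + 0.91·e^(−0.0580·9/12) + 3.94·e^(−0.0580·12/12)
I = 3.1289 + 0.8713 + 3.7180 = 7.7182
F = (S − I)·e^(rT) = (125.04 − 7.7182) · e^(0.0580·15/12)
= 117.3218 · e^0.072500 = 117.3218 × 1.075193 = £126.14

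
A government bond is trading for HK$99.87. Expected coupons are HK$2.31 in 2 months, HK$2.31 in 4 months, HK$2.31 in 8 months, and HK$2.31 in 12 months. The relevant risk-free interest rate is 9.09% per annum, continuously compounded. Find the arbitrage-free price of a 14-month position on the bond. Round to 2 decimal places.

HK$101.26

PV(coupons) I = 2.31·e^(−0.0909·2/12) + 2.31·e^(−0.0909·4/12) + 2.31·e^(−0.0909·8/12) + 2.31·e^(−0.0909·12/12)
I = 2.2753 + 2.2411 + 2.1742 + 2.1093 = 8.7999
F = (S − I)·e^(rT) = (99.87 − 8.7999) · e^(0.0909·14/12)
= 91.0701 · e^0.106050 = 91.0701 × 1.111877 = HK$101.26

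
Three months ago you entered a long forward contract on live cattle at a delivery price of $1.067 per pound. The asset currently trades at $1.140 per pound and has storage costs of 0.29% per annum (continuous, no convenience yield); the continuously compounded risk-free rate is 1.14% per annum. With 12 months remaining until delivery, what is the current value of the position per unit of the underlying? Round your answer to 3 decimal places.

$0.088 per pound

Current fair forward for the remaining 12 months: F = S·e^((r + u)·T), (r + u) = 0.0114 + 0.0029 = 0.0143
F = 1.140 · e^(0.0143 × 12/12) = 1.140 × 1.014403 = 1.1564
Value of long forward = (F − K)·e^(−rT) = (1.1564 − 1.067) · e^(−0.0114·12/12)
= 0.0894 × 0.988665 = 0.088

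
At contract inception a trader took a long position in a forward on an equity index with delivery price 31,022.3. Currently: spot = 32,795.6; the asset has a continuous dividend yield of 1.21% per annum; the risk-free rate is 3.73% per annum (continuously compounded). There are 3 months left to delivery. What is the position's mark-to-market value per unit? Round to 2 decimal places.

1962.18

Current fair forward for the remaining 3 months: F = S·e^((r − q)·T), (r − q) = 0.0373 − 0.0121 = 0.0252
F = 32795.6 · e^(0.0252 × 3/12) = 32795.6 × 1.00631989 = 33002.8646
Value of long forward = (F − K)·e^(−rT) = (33002.8646 − 31022.3) · e^(−0.0373·3/12)
= 1980.5646 × 0.99071834 = 1962.18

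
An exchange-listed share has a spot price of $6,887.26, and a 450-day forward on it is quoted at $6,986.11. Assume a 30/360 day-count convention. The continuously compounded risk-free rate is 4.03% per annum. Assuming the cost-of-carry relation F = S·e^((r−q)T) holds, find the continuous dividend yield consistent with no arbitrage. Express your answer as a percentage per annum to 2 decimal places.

2.89%

From F = S·e^((r−q)T): (r − q) = ln(F/S)/T
ln(6986.11/6887.26) = ln(1.014353) = 0.014251
(r − q) = 0.014251 / (450/360) = 0.011401
q = r − ln(F/S)/T = 0.0403 − 0.011401 = 0.028899
q = 2.89%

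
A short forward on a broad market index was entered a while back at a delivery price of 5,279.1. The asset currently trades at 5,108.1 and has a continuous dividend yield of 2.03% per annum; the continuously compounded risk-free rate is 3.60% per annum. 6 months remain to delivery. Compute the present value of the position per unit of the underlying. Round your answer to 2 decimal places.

Current fair forward for the remaining 6 months: F = S·e^((r − q)·T), (r − q) = 0.0360 − 0.0203 = 0.0157
F = 5108.1 · e^(0.0157 × 6/12) = 5108.1 × 1.00788089 = 5148.3564
Value of long forward = (F − K)·e^(−rT) = (5148.3564 − 5279.1) · e^(−0.0360·6/12)
= -130.7436 × 0.98216103 = -128.41
Short position value = −(long value) = 128.41

128.41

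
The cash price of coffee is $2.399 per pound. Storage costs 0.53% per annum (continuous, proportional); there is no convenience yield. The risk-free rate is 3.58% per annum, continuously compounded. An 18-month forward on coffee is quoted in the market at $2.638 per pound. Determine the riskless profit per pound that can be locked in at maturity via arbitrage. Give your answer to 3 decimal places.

$0.086 per pound

Fair forward: F* = S·e^(carry·T), with carry = (r + u) = 0.0358 + 0.0053 = 0.0411
F* = 2.399 · e^(0.0411 × 18/12) = 2.399 · e^0.061650 = 2.399 × 1.063590 = $2.5516
Market $2.638 > fair $2.5516: forward overpriced → cash-and-carry (buy spot, short the forward).
At maturity, profit = |F_mkt − F*| = |2.638 − 2.5516| = $0.086 per pound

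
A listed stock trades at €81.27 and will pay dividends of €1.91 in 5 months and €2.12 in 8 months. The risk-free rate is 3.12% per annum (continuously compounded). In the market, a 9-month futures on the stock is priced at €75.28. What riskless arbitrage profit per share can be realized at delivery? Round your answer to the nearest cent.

€3.86 per share

PV(dividends) I = 1.91·e^(−0.0312·5/12) + 2.12·e^(−0.0312·8/12) = 3.9617
Fair futures F* = (S − I)·e^(rT) = (81.27 − 3.9617)·e^0.023400 = 77.3083 × 1.023676 = 79.1387
Market €75.28 < fair 79.1387: forward underpriced → reverse cash-and-carry (short the stock, invest proceeds at r, pay the dividends, go long the forward).
Profit at T = |F_mkt − F*| = |75.28 − 79.1387| = €3.86 per share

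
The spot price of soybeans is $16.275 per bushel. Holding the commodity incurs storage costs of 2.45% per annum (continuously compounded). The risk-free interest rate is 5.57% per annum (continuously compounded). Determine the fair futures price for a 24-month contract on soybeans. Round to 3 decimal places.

Net carry = r + u − y = 0.0557 + 0.0245 − 0.0000 = 0.0802
F = S·e^((r+u−y)T) = 16.275 · e^(0.0802 × 24/12) = 16.275 · e^0.160400
= 16.275 × 1.173980 = $19.107 per bushel

$19.107 per bushel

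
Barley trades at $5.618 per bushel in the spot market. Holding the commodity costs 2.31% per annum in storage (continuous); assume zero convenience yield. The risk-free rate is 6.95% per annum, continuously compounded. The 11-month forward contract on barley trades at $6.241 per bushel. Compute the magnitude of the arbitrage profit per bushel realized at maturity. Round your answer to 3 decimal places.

$0.125 per bushel

Fair forward: F* = S·e^(carry·T), with carry = (r + u) = 0.0695 + 0.0231 = 0.0926
F* = 5.618 · e^(0.0926 × 11/12) = 5.618 · e^0.084883 = 5.618 × 1.088590 = $6.1157
Market $6.241 > fair $6.1157: forward overpriced → cash-and-carry (buy spot, short the forward).
At maturity, profit = |F_mkt − F*| = |6.241 − 6.1157| = $0.125 per bushel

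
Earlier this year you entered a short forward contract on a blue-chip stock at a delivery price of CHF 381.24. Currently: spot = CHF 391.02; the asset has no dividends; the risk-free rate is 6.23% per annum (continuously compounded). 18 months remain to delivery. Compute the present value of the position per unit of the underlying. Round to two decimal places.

-CHF 43.79

Current fair forward for the remaining 18 months: F = S·e^(r·T), r = 0.0623
F = 391.02 · e^(0.0623 × 18/12) = 391.02 × 1.097956 = 429.3228
Value of long forward = (F − K)·e^(−rT) = (429.3228 − 381.24) · e^(−0.0623·18/12)
= 48.0828 × 0.910784 = 43.79
Short position value = −(long value) = -CHF 43.79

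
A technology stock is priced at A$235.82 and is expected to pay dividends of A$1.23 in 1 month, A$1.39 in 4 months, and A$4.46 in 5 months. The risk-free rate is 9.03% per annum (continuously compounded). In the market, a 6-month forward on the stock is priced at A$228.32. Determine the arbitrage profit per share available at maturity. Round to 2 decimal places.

A$11.21 per share

PV(dividends) I = 1.23·e^(−0.0903·1/12) + 1.39·e^(−0.0903·4/12) + 4.46·e^(−0.0903·5/12) = 6.8649
Fair forward F* = (S − I)·e^(rT) = (235.82 − 6.8649)·e^0.045150 = 228.9551 × 1.046185 = 239.5294
Market A$228.32 < fair 239.5294: forward underpriced → reverse cash-and-carry (short the stock, invest proceeds at r, pay the dividends, go long the forward).
Profit at T = |F_mkt − F*| = |228.32 − 239.5294| = A$11.21 per share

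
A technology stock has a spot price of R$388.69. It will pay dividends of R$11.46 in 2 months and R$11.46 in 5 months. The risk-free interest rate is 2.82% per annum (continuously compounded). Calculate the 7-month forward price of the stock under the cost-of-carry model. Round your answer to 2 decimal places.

R$372.03

PV(dividends) I = 11.46·e^(−0.0282·2/12) + 11.46·e^(−0.0282·5/12)
I = 11.4063 + 11.3261 = 22.7324
F = (S − I)·e^(rT) = (388.69 − 22.7324) · e^(0.0282·7/12)
= 365.9576 · e^0.016450 = 365.9576 × 1.016586 = R$372.03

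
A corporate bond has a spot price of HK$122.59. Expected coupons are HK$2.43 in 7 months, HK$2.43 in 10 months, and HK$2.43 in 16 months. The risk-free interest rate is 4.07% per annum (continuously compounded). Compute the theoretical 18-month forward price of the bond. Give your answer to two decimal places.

HK$122.84

PV(coupons) I = 2.43·e^(−0.0407·7/12) + 2.43·e^(−0.0407·10/12) + 2.43·e^(−0.0407·16/12)
I = 2.3730 + 2.3490 + 2.3016 = 7.0236
F = (S − I)·e^(rT) = (122.59 − 7.0236) · e^(0.0407·18/12)
= 115.5664 · e^0.061050 = 115.5664 × 1.062952 = HK$122.84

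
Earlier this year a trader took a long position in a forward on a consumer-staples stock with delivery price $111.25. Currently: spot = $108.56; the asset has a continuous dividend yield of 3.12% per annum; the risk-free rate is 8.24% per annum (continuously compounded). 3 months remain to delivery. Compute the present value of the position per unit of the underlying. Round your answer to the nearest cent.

-$1.27

Current fair forward for the remaining 3 months: F = S·e^((r − q)·T), (r − q) = 0.0824 − 0.0312 = 0.0512
F = 108.56 · e^(0.0512 × 3/12) = 108.56 × 1.012882 = 109.9585
Value of long forward = (F − K)·e^(−rT) = (109.9585 − 111.25) · e^(−0.0824·3/12)
= -1.2915 × 0.979611 = -1.27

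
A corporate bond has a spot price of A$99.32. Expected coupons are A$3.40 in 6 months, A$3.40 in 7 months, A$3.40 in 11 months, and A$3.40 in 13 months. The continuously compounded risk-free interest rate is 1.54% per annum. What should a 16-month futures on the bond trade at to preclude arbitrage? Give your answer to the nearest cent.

PV(coupons) I = 3.40·e^(−0.0154·6/12) + 3.40·e^(−0.0154·7/12) + 3.40·e^(−0.0154·11/12) + 3.40·e^(−0.0154·13/12)
I = 3.3739 + 3.3696 + 3.3523 + 3.3437 = 13.4395
F = (S − I)·e^(rT) = (99.32 − 13.4395) · e^(0.0154·16/12)
= 85.8805 · e^0.020533 = 85.8805 × 1.020745 = A$87.66

A$87.66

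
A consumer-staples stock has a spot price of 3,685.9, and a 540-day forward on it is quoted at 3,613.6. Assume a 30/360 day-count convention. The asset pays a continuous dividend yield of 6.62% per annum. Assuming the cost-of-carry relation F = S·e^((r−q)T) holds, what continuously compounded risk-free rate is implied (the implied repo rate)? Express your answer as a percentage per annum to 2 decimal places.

5.30%

From F = S·e^((r−q)T): (r − q) = ln(F/S)/T
ln(3613.6/3685.9) = ln(0.980385) = -0.019810
(r − q) = -0.019810 / (540/360) = -0.013207
r = ln(F/S)/T + q = -0.013207 + 0.0662 = 0.052993
r = 5.30%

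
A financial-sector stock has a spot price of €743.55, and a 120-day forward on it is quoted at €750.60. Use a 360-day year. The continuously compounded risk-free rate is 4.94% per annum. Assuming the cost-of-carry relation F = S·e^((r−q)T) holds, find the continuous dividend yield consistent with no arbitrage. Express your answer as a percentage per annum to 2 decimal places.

From F = S·e^((r−q)T): (r − q) = ln(F/S)/T
ln(750.60/743.55) = ln(1.009482) = 0.009437
(r − q) = 0.009437 / (120/360) = 0.028311
q = r − ln(F/S)/T = 0.0494 − 0.028311 = 0.021089
q = 2.11%

2.11%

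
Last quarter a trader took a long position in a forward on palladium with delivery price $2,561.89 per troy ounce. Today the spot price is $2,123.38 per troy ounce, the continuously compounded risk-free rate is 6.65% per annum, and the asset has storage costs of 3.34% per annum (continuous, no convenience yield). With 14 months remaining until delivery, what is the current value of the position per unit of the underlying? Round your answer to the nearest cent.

Current fair forward for the remaining 14 months: F = S·e^((r + u)·T), (r + u) = 0.0665 + 0.0334 = 0.0999
F = 2123.38 · e^(0.0999 × 14/12) = 2123.38 × 1.12361369 = 2385.8588
Value of long forward = (F − K)·e^(−rT) = (2385.8588 − 2561.89) · e^(−0.0665·14/12)
= -176.0312 × 0.92534991 = -162.89

-$162.89 per troy ounce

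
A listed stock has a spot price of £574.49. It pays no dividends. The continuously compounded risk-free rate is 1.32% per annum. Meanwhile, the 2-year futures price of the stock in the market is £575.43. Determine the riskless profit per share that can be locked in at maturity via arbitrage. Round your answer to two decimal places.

Fair futures: F* = S·e^(carry·T), with carry = r = 0.0132
F* = 574.49 · e^(0.0132 × 2) = 574.49 · e^0.026400 = 574.49 × 1.026752 = £589.8588
Market £575.43 < fair £589.8588: forward underpriced → reverse cash-and-carry (short spot, go long the forward).
At maturity, profit = |F_mkt − F*| = |575.43 − 589.8588| = £14.43 per share

£14.43 per share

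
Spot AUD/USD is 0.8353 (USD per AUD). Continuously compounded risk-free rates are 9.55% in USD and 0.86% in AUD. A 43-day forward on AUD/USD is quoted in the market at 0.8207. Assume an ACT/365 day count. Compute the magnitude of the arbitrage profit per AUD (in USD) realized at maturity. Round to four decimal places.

Fair forward: F* = S·e^(carry·T), with carry = (r_USD − r_AUD) = 0.0955 − 0.0086 = 0.0869
F* = 0.8353 · e^(0.0869 × 43/365) = 0.8353 · e^0.010238 = 0.8353 × 1.010291 = 0.8439
Market 0.8207 < fair 0.8439: forward underpriced → reverse cash-and-carry (short spot, go long the forward).
At maturity, profit = |F_mkt − F*| = |0.8207 − 0.8439| = 0.0232 per AUD (in USD)

0.0232 per AUD (in USD)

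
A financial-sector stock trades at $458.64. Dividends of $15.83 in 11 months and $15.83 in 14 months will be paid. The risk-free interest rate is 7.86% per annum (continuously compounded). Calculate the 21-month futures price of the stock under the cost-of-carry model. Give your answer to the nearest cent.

PV(dividends) I = 15.83·e^(−0.0786·11/12) + 15.83·e^(−0.0786·14/12)
I = 14.7296 + 14.4430 = 29.1726
F = (S − I)·e^(rT) = (458.64 − 29.1726) · e^(0.0786·21/12)
= 429.4674 · e^0.137550 = 429.4674 × 1.147459 = $492.80

$492.80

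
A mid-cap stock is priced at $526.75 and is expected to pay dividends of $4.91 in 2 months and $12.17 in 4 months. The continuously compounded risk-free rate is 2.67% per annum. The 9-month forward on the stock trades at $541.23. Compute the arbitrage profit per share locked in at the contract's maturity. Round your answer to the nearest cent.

$21.12 per share

PV(dividends) I = 4.91·e^(−0.0267·2/12) + 12.17·e^(−0.0267·4/12) = 16.9504
Fair forward F* = (S − I)·e^(rT) = (526.75 − 16.9504)·e^0.020025 = 509.7996 × 1.020227 = 520.1113
Market $541.23 > fair 520.1113: forward overpriced → cash-and-carry (borrow at r, buy the stock and collect the dividends, short the forward).
Profit at T = |F_mkt − F*| = |541.23 − 520.1113| = $21.12 per share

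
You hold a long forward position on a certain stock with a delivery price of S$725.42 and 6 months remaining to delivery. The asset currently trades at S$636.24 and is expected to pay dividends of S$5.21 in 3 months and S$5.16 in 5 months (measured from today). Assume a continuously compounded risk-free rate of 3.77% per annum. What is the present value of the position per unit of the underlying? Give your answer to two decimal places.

PV(remaining dividends) I = 5.21·e^(−0.0377·3/12) + 5.16·e^(−0.0377·5/12) = 10.2407
Current forward F = (S − I)·e^(rT) = (636.24 − 10.2407)·e^(0.0377·6/12) = 625.9993 × 1.019029 = 637.9114
Value (long) = (F − K)·e^(−rT) = (637.9114 − 725.42) × 0.981327 = -85.8746
Value = -S$85.87

-S$85.87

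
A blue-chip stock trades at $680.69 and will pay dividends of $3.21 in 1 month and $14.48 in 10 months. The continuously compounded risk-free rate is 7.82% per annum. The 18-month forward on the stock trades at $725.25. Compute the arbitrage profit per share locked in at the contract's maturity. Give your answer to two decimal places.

PV(dividends) I = 3.21·e^(−0.0782·1/12) + 14.48·e^(−0.0782·10/12) = 16.7556
Fair forward F* = (S − I)·e^(rT) = (680.69 − 16.7556)·e^0.117300 = 663.9344 × 1.124457 = 746.5657
Market $725.25 < fair 746.5657: forward underpriced → reverse cash-and-carry (short the stock, invest proceeds at r, pay the dividends, go long the forward).
Profit at T = |F_mkt − F*| = |725.25 − 746.5657| = $21.32 per share

$21.32 per share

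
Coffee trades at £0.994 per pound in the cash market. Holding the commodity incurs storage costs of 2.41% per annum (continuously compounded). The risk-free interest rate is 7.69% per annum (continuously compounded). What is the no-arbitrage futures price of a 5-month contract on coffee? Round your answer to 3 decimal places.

£1.037 per pound

Net carry = r + u − y = 0.0769 + 0.0241 − 0.0000 = 0.1010
F = S·e^((r+u−y)T) = 0.994 · e^(0.1010 × 5/12) = 0.994 · e^0.042083
= 0.994 × 1.042981 = £1.037 per pound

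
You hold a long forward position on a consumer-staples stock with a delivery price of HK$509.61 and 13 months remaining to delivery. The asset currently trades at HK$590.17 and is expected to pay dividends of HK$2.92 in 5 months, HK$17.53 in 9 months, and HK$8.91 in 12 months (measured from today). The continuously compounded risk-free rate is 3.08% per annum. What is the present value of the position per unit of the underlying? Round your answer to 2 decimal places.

PV(remaining dividends) I = 2.92·e^(−0.0308·5/12) + 17.53·e^(−0.0308·9/12) + 8.91·e^(−0.0308·12/12) = 28.6522
Current forward F = (S − I)·e^(rT) = (590.17 − 28.6522)·e^(0.0308·13/12) = 561.5178 × 1.033930 = 580.5701
Value (long) = (F − K)·e^(−rT) = (580.5701 − 509.61) × 0.967184 = 68.6315
Value = HK$68.63

HK$68.63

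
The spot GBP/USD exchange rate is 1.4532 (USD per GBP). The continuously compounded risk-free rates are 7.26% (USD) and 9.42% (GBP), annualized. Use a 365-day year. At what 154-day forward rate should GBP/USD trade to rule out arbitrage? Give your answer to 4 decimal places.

1.4400

F = S·e^((r_USD − r_GBP)T) = 1.4532 · e^((0.0726 − 0.0942) × 154/365)
= 1.4532 · e^-0.009113 = 1.4532 × 0.990928
F = 1.4400 USD per GBP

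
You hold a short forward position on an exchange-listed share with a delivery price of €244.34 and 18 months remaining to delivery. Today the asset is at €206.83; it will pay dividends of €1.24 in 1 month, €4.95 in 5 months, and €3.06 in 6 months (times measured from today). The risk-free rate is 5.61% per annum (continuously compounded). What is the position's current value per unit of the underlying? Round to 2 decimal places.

€26.84

PV(remaining dividends) I = 1.24·e^(−0.0561·1/12) + 4.95·e^(−0.0561·5/12) + 3.06·e^(−0.0561·6/12) = 9.0452
Current forward F = (S − I)·e^(rT) = (206.83 − 9.0452)·e^(0.0561·18/12) = 197.7848 × 1.087792 = 215.1487
Value (long) = (F − K)·e^(−rT) = (215.1487 − 244.34) × 0.919293 = -26.8354
Short position value = −(long value) = €26.84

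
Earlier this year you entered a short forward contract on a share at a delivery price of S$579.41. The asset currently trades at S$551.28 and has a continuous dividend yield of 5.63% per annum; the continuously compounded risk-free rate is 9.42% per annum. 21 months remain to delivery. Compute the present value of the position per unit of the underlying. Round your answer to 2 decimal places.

-S$8.20

Current fair forward for the remaining 21 months: F = S·e^((r − q)·T), (r − q) = 0.0942 − 0.0563 = 0.0379
F = 551.28 · e^(0.0379 × 21/12) = 551.28 × 1.068574 = 589.0835
Value of long forward = (F − K)·e^(−rT) = (589.0835 − 579.41) · e^(−0.0942·21/12)
= 9.6735 × 0.848021 = 8.20
Short position value = −(long value) = -S$8.20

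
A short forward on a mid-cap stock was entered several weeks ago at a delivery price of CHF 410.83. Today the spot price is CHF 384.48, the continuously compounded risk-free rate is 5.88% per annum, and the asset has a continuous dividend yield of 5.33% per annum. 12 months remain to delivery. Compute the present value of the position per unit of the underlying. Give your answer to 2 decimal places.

Current fair forward for the remaining 12 months: F = S·e^((r − q)·T), (r − q) = 0.0588 − 0.0533 = 0.0055
F = 384.48 · e^(0.0055 × 12/12) = 384.48 × 1.005515 = 386.6004
Value of long forward = (F − K)·e^(−rT) = (386.6004 − 410.83) · e^(−0.0588·12/12)
= -24.2296 × 0.942895 = -22.85
Short position value = −(long value) = CHF 22.85

CHF 22.85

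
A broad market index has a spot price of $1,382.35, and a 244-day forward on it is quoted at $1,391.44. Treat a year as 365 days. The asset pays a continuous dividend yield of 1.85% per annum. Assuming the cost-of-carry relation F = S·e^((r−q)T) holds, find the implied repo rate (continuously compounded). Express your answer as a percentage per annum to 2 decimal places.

From F = S·e^((r−q)T): (r − q) = ln(F/S)/T
ln(1391.44/1382.35) = ln(1.006576) = 0.006554
(r − q) = 0.006554 / (244/365) = 0.009804
r = ln(F/S)/T + q = 0.009804 + 0.0185 = 0.028304
r = 2.83%

2.83%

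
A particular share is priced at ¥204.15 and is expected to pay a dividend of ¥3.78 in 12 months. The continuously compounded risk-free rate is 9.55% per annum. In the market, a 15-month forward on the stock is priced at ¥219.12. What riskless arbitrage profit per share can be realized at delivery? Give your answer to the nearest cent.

PV(dividends) I = 3.78·e^(−0.0955·12/12) = 3.4357
Fair forward F* = (S − I)·e^(rT) = (204.15 − 3.4357)·e^0.119375 = 200.7143 × 1.126792 = 226.1633
Market ¥219.12 < fair 226.1633: forward underpriced → reverse cash-and-carry (short the stock, invest proceeds at r, pay the dividends, go long the forward).
Profit at T = |F_mkt − F*| = |219.12 − 226.1633| = ¥7.04 per share

¥7.04 per share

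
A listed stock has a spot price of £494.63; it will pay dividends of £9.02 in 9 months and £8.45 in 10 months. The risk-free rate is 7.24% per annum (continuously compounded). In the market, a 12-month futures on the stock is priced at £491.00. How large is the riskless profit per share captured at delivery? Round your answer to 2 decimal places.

£23.03 per share

PV(dividends) I = 9.02·e^(−0.0724·9/12) + 8.45·e^(−0.0724·10/12) = 16.4985
Fair futures F* = (S − I)·e^(rT) = (494.63 − 16.4985)·e^0.072400 = 478.1315 × 1.075085 = 514.0320
Market £491.00 < fair 514.0320: forward underpriced → reverse cash-and-carry (short the stock, invest proceeds at r, pay the dividends, go long the forward).
Profit at T = |F_mkt − F*| = |491.00 − 514.0320| = £23.03 per share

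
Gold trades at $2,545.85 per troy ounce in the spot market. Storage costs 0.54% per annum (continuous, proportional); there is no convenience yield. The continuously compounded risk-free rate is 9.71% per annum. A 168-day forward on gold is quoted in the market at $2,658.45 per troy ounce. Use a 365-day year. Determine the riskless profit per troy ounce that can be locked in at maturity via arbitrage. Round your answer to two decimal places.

Fair forward: F* = S·e^(carry·T), with carry = (r + u) = 0.0971 + 0.0054 = 0.1025
F* = 2545.85 · e^(0.1025 × 168/365) = 2545.85 · e^0.04717808 = 2545.85 × 1.04830868 = $2668.8367
Market $2658.45 < fair $2668.8367: forward underpriced → reverse cash-and-carry (short spot, go long the forward).
At maturity, profit = |F_mkt − F*| = |2658.45 − 2668.8367| = $10.39 per troy ounce

$10.39 per troy ounce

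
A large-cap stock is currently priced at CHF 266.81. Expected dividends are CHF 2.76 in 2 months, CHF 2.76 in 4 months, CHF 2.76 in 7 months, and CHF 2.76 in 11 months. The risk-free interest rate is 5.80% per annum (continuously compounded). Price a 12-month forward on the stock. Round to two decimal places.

CHF 271.38

PV(dividends) I = 2.76·e^(−0.0580·2/12) + 2.76·e^(−0.0580·4/12) + 2.76·e^(−0.0580·7/12) + 2.76·e^(−0.0580·11/12)
I = 2.7334 + 2.7072 + 2.6682 + 2.6171 = 10.7259
F = (S − I)·e^(rT) = (266.81 − 10.7259) · e^(0.0580·12/12)
= 256.0841 · e^0.058000 = 256.0841 × 1.059715 = CHF 271.38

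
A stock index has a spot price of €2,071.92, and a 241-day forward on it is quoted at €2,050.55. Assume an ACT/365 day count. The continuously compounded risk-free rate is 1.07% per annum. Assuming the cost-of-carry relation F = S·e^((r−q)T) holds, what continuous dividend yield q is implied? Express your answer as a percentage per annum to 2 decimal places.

2.64%

From F = S·e^((r−q)T): (r − q) = ln(F/S)/T
ln(2050.55/2071.92) = ln(0.989686) = -0.010368
(r − q) = -0.010368 / (241/365) = -0.015703
q = r − ln(F/S)/T = 0.0107 + 0.015703 = 0.026403
q = 2.64%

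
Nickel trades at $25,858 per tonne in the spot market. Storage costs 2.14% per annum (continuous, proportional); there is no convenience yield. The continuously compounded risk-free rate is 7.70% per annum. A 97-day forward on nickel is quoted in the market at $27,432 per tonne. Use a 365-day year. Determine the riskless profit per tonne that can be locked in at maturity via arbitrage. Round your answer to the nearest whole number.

Fair forward: F* = S·e^(carry·T), with carry = (r + u) = 0.0770 + 0.0214 = 0.0984
F* = 25858 · e^(0.0984 × 97/365) = 25858 · e^0.026150 = 25858 × 1.026495 = $26543.1077
Market $27432 > fair $26543.1077: forward overpriced → cash-and-carry (buy spot, short the forward).
At maturity, profit = |F_mkt − F*| = |27432 − 26543.1077| = $889 per tonne

$889 per tonne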